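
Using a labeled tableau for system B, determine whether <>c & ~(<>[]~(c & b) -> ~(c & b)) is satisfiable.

Unsatisfiable

1. <>c & ~(<>[]~(c & b) -> ~(c & b)), w0
2. <>c, w0
3. ~(<>[]~(c & b) -> ~(c & b)), w0
4. <>[]~(c & b), w0
5. c & b, w0
6. c, w0
7. b, w0
8. c, w1
9. []~(c & b), w2
10. ~(c & b), w0
11. ~(c & b), w2
12. ~b, w0
Accessibility: w0Rw0, w0Rw1, w0Rw2, w1Rw0, w1Rw1, w2Rw0, w2Rw2
Branch closes: b and ~b both at w0.
(One branch shown.) All branches close.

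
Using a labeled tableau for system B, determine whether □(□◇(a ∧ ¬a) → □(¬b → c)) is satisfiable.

1. □(□◇(a ∧ ¬a) → □(¬b → c)), 0
2. □◇(a ∧ ¬a) → □(¬b → c), 0
3. □(¬b → c), 0
4. ¬b → c, 0
5. c, 0
Accessibility: 0R0

Yes, satisfiable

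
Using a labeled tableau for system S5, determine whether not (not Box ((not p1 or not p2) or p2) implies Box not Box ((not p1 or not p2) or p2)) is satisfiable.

1. not (not Box ((not p1 or not p2) or p2) implies Box not Box ((not p1 or not p2) or p2)), u
2. not Box ((not p1 or not p2) or p2), u
3. not Box not Box ((not p1 or not p2) or p2), u
4. not ((not p1 or not p2) or p2), v
5. not (not p1 or not p2), v
6. not p2, v
7. p1, v
8. p2, v
Accessibility: uRu, uRv, vRu, vRv
Branch closes: p2 and not p2 both at v.
Every branch closes; the branch above is one of them.

No, unsatisfiable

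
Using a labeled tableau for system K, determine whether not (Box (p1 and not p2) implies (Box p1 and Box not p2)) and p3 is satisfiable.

1. not (Box (p1 and not p2) implies (Box p1 and Box not p2)) and p3, 0
2. not (Box (p1 and not p2) implies (Box p1 and Box not p2)), 0
3. p3, 0
4. Box (p1 and not p2), 0
5. not (Box p1 and Box not p2), 0
6. not Box not p2, 0
7. p2, 1
8. p1 and not p2, 1
9. p1, 1
10. not p2, 1
Accessibility: 0R1
Branch closes: p2 and not p2 both at 1.
Every branch closes; the branch above is one of them.

Unsatisfiable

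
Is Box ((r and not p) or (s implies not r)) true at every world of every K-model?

Tableau for the negation not Box ((r and not p) or (s implies not r)):
1. not Box ((r and not p) or (s implies not r)), w0
2. not ((r and not p) or (s implies not r)), w1   [neg-Box-rule on 1: fresh world w1, w0Rw1]
3. not (r and not p), w1   [neg-or-rule on 2]
4. not (s implies not r), w1   [neg-or-rule on 2]
5. s, w1   [neg-implies-rule on 4]
6. r, w1   [neg-implies-rule on 4]
7. p, w1   [neg-and-rule on 3 (branches; this branch)]
Accessibility: w0Rw1
The negation has an open branch (countermodel exists).

Invalid (countermodel exists)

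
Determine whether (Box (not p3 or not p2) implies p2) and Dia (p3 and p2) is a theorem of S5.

Invalid (countermodel exists)

Tableau for the negation not ((Box (not p3 or not p2) implies p2) and Dia (p3 and p2)):
1. not ((Box (not p3 or not p2) implies p2) and Dia (p3 and p2)), u
2. not Dia (p3 and p2), u
3. not (p3 and p2), u
4. not p2, u
Accessibility: uRu
The negation has an open branch (countermodel exists).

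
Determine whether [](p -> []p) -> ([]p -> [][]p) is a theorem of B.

Tableau for the negation ~([](p -> []p) -> ([]p -> [][]p)):
1. ~([](p -> []p) -> ([]p -> [][]p)), 0
2. [](p -> []p), 0
3. ~([]p -> [][]p), 0
4. []p, 0
5. ~[][]p, 0
6. p -> []p, 0
7. p, 0
8. ~[]p, 1
9. p -> []p, 1
10. p, 1
11. []p, 1
12. ~p, 2
13. p, 2
Accessibility: 0R0, 0R1, 1R0, 1R1, 1R2, 2R1, 2R2
Branch closes: p and ~p both at 2.
Every branch of the negation's tableau closes; the branch above is one of them.

Valid in B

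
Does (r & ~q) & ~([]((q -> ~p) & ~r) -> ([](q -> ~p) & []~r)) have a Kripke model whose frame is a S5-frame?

Unsatisfiable

1. (r & ~q) & ~([]((q -> ~p) & ~r) -> ([](q -> ~p) & []~r)), 0
2. r & ~q, 0
3. ~([]((q -> ~p) & ~r) -> ([](q -> ~p) & []~r)), 0
4. r, 0
5. ~q, 0
6. []((q -> ~p) & ~r), 0
7. ~([](q -> ~p) & []~r), 0
8. (q -> ~p) & ~r, 0
9. q -> ~p, 0
10. ~r, 0
Accessibility: 0R0
Branch closes: r and ~r both at 0.
(One branch shown.) All branches close.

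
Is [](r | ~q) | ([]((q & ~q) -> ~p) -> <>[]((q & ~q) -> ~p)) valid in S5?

Tableau for the negation ~([](r | ~q) | ([]((q & ~q) -> ~p) -> <>[]((q & ~q) -> ~p))):
1. ~([](r | ~q) | ([]((q & ~q) -> ~p) -> <>[]((q & ~q) -> ~p))), w0
2. ~[](r | ~q), w0   [~|-rule on 1]
3. ~([]((q & ~q) -> ~p) -> <>[]((q & ~q) -> ~p)), w0   [~|-rule on 1]
4. []((q & ~q) -> ~p), w0   [~->-rule on 3]
5. ~<>[]((q & ~q) -> ~p), w0   [~->-rule on 3]
6. (q & ~q) -> ~p, w0   [[]-rule on 4 via w0Rw0]
7. ~[]((q & ~q) -> ~p), w0   [~<>-rule on 5 via w0Rw0]
8. ~(q & ~q), w0   [->-rule on 6 (branches; this branch)]
9. q, w0   [~&-rule on 8 (branches; this branch)]
10. ~(r | ~q), w1   [~[]-rule on 2: fresh world w1, w0Rw1]
11. ~r, w1   [~|-rule on 10]
12. q, w1   [~|-rule on 10]
13. (q & ~q) -> ~p, w1   [[]-rule on 4 via w0Rw1]
14. ~[]((q & ~q) -> ~p), w1   [~<>-rule on 5 via w0Rw1]
15. ~(q & ~q), w1   [->-rule on 13 (branches; this branch)]
16. ~((q & ~q) -> ~p), w2   [~[]-rule on 7: fresh world w2, w0Rw2]
17. q & ~q, w2   [~->-rule on 16]
18. p, w2   [~->-rule on 16]
19. q, w2   [&-rule on 17]
20. ~q, w2   [&-rule on 17]
Accessibility: w0Rw0, w0Rw1, w0Rw2, w1Rw0, w1Rw1, w1Rw2, w2Rw0, w2Rw1, w2Rw2
Branch closes: q and ~q both at w2.
All branches of the negation close; one closing branch shown above.

Valid in S5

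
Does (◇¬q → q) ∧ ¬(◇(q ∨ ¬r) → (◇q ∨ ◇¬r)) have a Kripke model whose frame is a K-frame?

Unsatisfiable

1. (◇¬q → q) ∧ ¬(◇(q ∨ ¬r) → (◇q ∨ ◇¬r)), u
2. ◇¬q → q, u
3. ¬(◇(q ∨ ¬r) → (◇q ∨ ◇¬r)), u
4. ◇(q ∨ ¬r), u
5. ¬(◇q ∨ ◇¬r), u
6. ¬◇q, u
7. ¬◇¬r, u
8. q, u
9. q ∨ ¬r, v
10. ¬q, v
11. r, v
12. ¬r, v
Accessibility: uRv
Branch closes: r and ¬r both at v.
(One branch shown.) All branches close.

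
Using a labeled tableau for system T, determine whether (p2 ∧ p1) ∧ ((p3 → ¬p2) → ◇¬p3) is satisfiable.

Satisfiable

1. (p2 ∧ p1) ∧ ((p3 → ¬p2) → ◇¬p3), u
2. p2 ∧ p1, u
3. (p3 → ¬p2) → ◇¬p3, u
4. p2, u
5. p1, u
6. ◇¬p3, u
7. ¬p3, v
Accessibility: uRu, uRv, vRv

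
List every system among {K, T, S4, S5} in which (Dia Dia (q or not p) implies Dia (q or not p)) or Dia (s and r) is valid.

S4, S5

T-tableau for the negation not ((Dia Dia (q or not p) implies Dia (q or not p)) or Dia (s and r)):
1. not ((Dia Dia (q or not p) implies Dia (q or not p)) or Dia (s and r)), u
2. not (Dia Dia (q or not p) implies Dia (q or not p)), u
3. not Dia (s and r), u
4. Dia Dia (q or not p), u
5. not Dia (q or not p), u
6. not (s and r), u
7. not (q or not p), u
8. not q, u
9. p, u
10. not r, u
11. Dia (q or not p), v
12. not (s and r), v
13. not (q or not p), v
14. not q, v
15. p, v
16. not r, v
17. q or not p, w
18. not p, w
Accessibility: uRu, uRv, vRv, vRw, wRw
Complete open branch: countermodel on a T-frame, so not valid in T, nor in K (the same frame is also a K-frame).
S4-tableau for the negation not ((Dia Dia (q or not p) implies Dia (q or not p)) or Dia (s and r)):
1. not ((Dia Dia (q or not p) implies Dia (q or not p)) or Dia (s and r)), u
2. not (Dia Dia (q or not p) implies Dia (q or not p)), u
3. not Dia (s and r), u
4. Dia Dia (q or not p), u
5. not Dia (q or not p), u
6. not (s and r), u
7. not (q or not p), u
8. not q, u
9. p, u
10. not r, u
11. Dia (q or not p), v
12. not (s and r), v
13. not (q or not p), v
14. not q, v
15. p, v
16. not r, v
17. q or not p, w
18. not (s and r), w
19. not (q or not p), w
20. not q, w
21. p, w
22. not p, w
Accessibility: uRu, uRv, uRw, vRv, vRw, wRw
Branch closes: p and not p both at w.
Every branch closes (one shown): valid in S4, hence also in S5 (every theorem of S4 is a theorem of S5).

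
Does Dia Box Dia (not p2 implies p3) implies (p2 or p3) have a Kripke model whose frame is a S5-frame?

1. Dia Box Dia (not p2 implies p3) implies (p2 or p3), 0
2. p2 or p3, 0
3. p3, 0
Accessibility: 0R0

Yes, satisfiable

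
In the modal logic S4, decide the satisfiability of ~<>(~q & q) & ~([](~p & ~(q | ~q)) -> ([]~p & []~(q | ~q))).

Unsatisfiable (every branch closes)

1. ~<>(~q & q) & ~([](~p & ~(q | ~q)) -> ([]~p & []~(q | ~q))), 0
2. ~<>(~q & q), 0   [&-rule on 1]
3. ~([](~p & ~(q | ~q)) -> ([]~p & []~(q | ~q))), 0   [&-rule on 1]
4. [](~p & ~(q | ~q)), 0   [~->-rule on 3]
5. ~([]~p & []~(q | ~q)), 0   [~->-rule on 3]
6. ~(~q & q), 0   [~<>-rule on 2 via 0R0]
7. ~p & ~(q | ~q), 0   [[]-rule on 4 via 0R0]
8. ~p, 0   [&-rule on 7]
9. ~(q | ~q), 0   [&-rule on 7]
10. ~q, 0   [~|-rule on 9]
11. q, 0   [~|-rule on 9]
Accessibility: 0R0
Branch closes: q and ~q both at 0.
All branches of the tableau close; one closing branch shown above.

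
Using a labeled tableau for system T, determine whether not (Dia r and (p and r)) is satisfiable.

1. not (Dia r and (p and r)), 0
2. not (p and r), 0
3. not r, 0
Accessibility: 0R0

Satisfiable (open branch found)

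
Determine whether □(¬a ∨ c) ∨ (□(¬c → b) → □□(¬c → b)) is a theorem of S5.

Tableau for the negation ¬(□(¬a ∨ c) ∨ (□(¬c → b) → □□(¬c → b))):
1. ¬(□(¬a ∨ c) ∨ (□(¬c → b) → □□(¬c → b))), 0
2. ¬□(¬a ∨ c), 0   [¬∨-rule on 1]
3. ¬(□(¬c → b) → □□(¬c → b)), 0   [¬∨-rule on 1]
4. □(¬c → b), 0   [¬→-rule on 3]
5. ¬□□(¬c → b), 0   [¬→-rule on 3]
6. ¬c → b, 0   [□-rule on 4 via 0R0]
7. b, 0   [→-rule on 6 (branches; this branch)]
8. ¬(¬a ∨ c), 1   [¬□-rule on 2: fresh world 1, 0R1]
9. a, 1   [¬∨-rule on 8]
10. ¬c, 1   [¬∨-rule on 8]
11. ¬c → b, 1   [□-rule on 4 via 0R1]
12. b, 1   [→-rule on 11 (branches; this branch)]
13. ¬□(¬c → b), 2   [¬□-rule on 5: fresh world 2, 0R2]
14. ¬c → b, 2   [□-rule on 4 via 0R2]
15. b, 2   [→-rule on 14 (branches; this branch)]
16. ¬(¬c → b), 3   [¬□-rule on 13: fresh world 3, 2R3]
17. ¬c, 3   [¬→-rule on 16]
18. ¬b, 3   [¬→-rule on 16]
19. ¬c → b, 3   [□-rule on 4 via 0R3]
20. b, 3   [→-rule on 19 (branches; this branch)]
Accessibility: 0R0, 0R1, 0R2, 0R3, 1R0, 1R1, 1R2, 1R3, 2R0, 2R1, 2R2, 2R3, 3R0, 3R1, 3R2, 3R3
Branch closes: b and ¬b both at 3.
All branches of the negation close; one closing branch shown above.

Valid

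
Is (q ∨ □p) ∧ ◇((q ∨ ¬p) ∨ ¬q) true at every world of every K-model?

Tableau for the negation ¬((q ∨ □p) ∧ ◇((q ∨ ¬p) ∨ ¬q)):
1. ¬((q ∨ □p) ∧ ◇((q ∨ ¬p) ∨ ¬q)), w0
2. ¬◇((q ∨ ¬p) ∨ ¬q), w0
The negation has an open branch (countermodel exists).

Not valid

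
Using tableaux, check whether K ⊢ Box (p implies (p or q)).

Tableau for the negation not Box (p implies (p or q)):
1. not Box (p implies (p or q)), u
2. not (p implies (p or q)), v
3. p, v
4. not (p or q), v
5. not p, v
6. not q, v
Accessibility: uRv
Branch closes: p and not p both at v.
All branches of the negation close; one closing branch shown above.

Valid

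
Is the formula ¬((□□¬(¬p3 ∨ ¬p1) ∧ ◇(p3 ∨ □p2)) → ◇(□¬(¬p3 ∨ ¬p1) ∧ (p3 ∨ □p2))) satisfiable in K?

No, unsatisfiable

1. ¬((□□¬(¬p3 ∨ ¬p1) ∧ ◇(p3 ∨ □p2)) → ◇(□¬(¬p3 ∨ ¬p1) ∧ (p3 ∨ □p2))), u
2. □□¬(¬p3 ∨ ¬p1) ∧ ◇(p3 ∨ □p2), u   [¬→-rule on 1]
3. ¬◇(□¬(¬p3 ∨ ¬p1) ∧ (p3 ∨ □p2)), u   [¬→-rule on 1]
4. □□¬(¬p3 ∨ ¬p1), u   [∧-rule on 2]
5. ◇(p3 ∨ □p2), u   [∧-rule on 2]
6. p3 ∨ □p2, v   [◇-rule on 5: fresh world v, uRv]
7. ¬(□¬(¬p3 ∨ ¬p1) ∧ (p3 ∨ □p2)), v   [¬◇-rule on 3 via uRv]
8. □¬(¬p3 ∨ ¬p1), v   [□-rule on 4 via uRv]
9. □p2, v   [∨-rule on 6 (branches; this branch)]
10. ¬(p3 ∨ □p2), v   [¬∧-rule on 7 (branches; this branch)]
11. ¬p3, v   [¬∨-rule on 10]
12. ¬□p2, v   [¬∨-rule on 10]
13. ¬p2, w   [¬□-rule on 12: fresh world w, vRw]
14. ¬(¬p3 ∨ ¬p1), w   [□-rule on 8 via vRw]
15. p3, w   [¬∨-rule on 14]
16. p1, w   [¬∨-rule on 14]
17. p2, w   [□-rule on 9 via vRw]
Accessibility: uRv, vRw
Branch closes: p2 and ¬p2 both at w.
Every branch closes; the branch above is one of them.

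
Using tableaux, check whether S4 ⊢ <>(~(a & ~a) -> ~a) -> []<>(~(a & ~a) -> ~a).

Tableau for the negation ~(<>(~(a & ~a) -> ~a) -> []<>(~(a & ~a) -> ~a)):
1. ~(<>(~(a & ~a) -> ~a) -> []<>(~(a & ~a) -> ~a)), 0
2. <>(~(a & ~a) -> ~a), 0
3. ~[]<>(~(a & ~a) -> ~a), 0
4. ~(a & ~a) -> ~a, 1
5. ~a, 1
6. ~<>(~(a & ~a) -> ~a), 2
7. ~(~(a & ~a) -> ~a), 2
8. ~(a & ~a), 2
9. a, 2
Accessibility: 0R0, 0R1, 0R2, 1R1, 2R2
The negation has an open branch (countermodel exists).

Invalid (countermodel exists)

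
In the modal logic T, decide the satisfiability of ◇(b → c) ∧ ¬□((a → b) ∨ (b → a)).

1. ◇(b → c) ∧ ¬□((a → b) ∨ (b → a)), u
2. ◇(b → c), u
3. ¬□((a → b) ∨ (b → a)), u
4. b → c, v
5. c, v
6. ¬((a → b) ∨ (b → a)), w
7. ¬(a → b), w
8. ¬(b → a), w
9. a, w
10. ¬b, w
11. b, w
12. ¬a, w
Accessibility: uRu, uRv, uRw, vRv, wRw
Branch closes: b and ¬b both at w.
All branches of the tableau close; one closing branch shown above.

Unsatisfiable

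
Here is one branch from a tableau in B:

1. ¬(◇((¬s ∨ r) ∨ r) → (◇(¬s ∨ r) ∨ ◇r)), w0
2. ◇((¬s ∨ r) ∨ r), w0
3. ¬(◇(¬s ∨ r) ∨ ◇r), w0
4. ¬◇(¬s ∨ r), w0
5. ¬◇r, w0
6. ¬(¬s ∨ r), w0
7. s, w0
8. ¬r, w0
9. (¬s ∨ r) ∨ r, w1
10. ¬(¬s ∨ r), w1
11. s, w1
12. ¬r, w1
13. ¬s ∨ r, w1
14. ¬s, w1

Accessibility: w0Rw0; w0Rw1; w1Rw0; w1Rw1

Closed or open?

Closed

Both s and ¬s appear at w1.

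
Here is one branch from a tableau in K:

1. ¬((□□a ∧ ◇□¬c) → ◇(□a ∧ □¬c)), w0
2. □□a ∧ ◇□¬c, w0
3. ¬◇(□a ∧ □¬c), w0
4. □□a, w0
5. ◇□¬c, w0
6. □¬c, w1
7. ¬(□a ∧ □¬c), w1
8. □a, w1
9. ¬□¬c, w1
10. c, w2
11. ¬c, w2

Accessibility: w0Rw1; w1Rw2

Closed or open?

Yes, closed

Both c and ¬c appear at w2.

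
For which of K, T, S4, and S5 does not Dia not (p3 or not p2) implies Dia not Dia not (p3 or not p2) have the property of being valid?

K-tableau for the negation not (not Dia not (p3 or not p2) implies Dia not Dia not (p3 or not p2)):
1. not (not Dia not (p3 or not p2) implies Dia not Dia not (p3 or not p2)), u
2. not Dia not (p3 or not p2), u   [neg-implies-rule on 1]
3. not Dia not Dia not (p3 or not p2), u   [neg-implies-rule on 1]
Complete open branch: countermodel on a K-frame, so not valid in K.
T-tableau for the negation not (not Dia not (p3 or not p2) implies Dia not Dia not (p3 or not p2)):
1. not (not Dia not (p3 or not p2) implies Dia not Dia not (p3 or not p2)), u
2. not Dia not (p3 or not p2), u   [neg-implies-rule on 1]
3. not Dia not Dia not (p3 or not p2), u   [neg-implies-rule on 1]
4. p3 or not p2, u   [neg-Dia-rule on 2 via uRu]
5. Dia not (p3 or not p2), u   [neg-Dia-rule on 3 via uRu]
6. not p2, u   [or-rule on 4 (branches; this branch)]
7. not (p3 or not p2), v   [Dia-rule on 5: fresh world v, uRv]
8. not p3, v   [neg-or-rule on 7]
9. p2, v   [neg-or-rule on 7]
10. p3 or not p2, v   [neg-Dia-rule on 2 via uRv]
11. Dia not (p3 or not p2), v   [neg-Dia-rule on 3 via uRv]
12. not p2, v   [or-rule on 10 (branches; this branch)]
Accessibility: uRu, uRv, vRv
Branch closes: p2 and not p2 both at v.
Every branch closes (one shown): valid in T, hence also in S4, S5 (every theorem of T is a theorem of S4 and S5).

T, S4, S5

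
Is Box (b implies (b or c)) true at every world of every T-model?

Tableau for the negation not Box (b implies (b or c)):
1. not Box (b implies (b or c)), 0
2. not (b implies (b or c)), 1   [neg-Box-rule on 1: fresh world 1, 0R1]
3. b, 1   [neg-implies-rule on 2]
4. not (b or c), 1   [neg-implies-rule on 2]
5. not b, 1   [neg-or-rule on 4]
6. not c, 1   [neg-or-rule on 4]
Accessibility: 0R0, 0R1, 1R1
Branch closes: b and not b both at 1.
Every branch of the negation's tableau closes; the branch above is one of them.

Valid in T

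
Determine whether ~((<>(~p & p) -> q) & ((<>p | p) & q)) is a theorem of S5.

No, not valid

Tableau for the negation (<>(~p & p) -> q) & ((<>p | p) & q):
1. (<>(~p & p) -> q) & ((<>p | p) & q), 0
2. <>(~p & p) -> q, 0   [&-rule on 1]
3. (<>p | p) & q, 0   [&-rule on 1]
4. <>p | p, 0   [&-rule on 3]
5. q, 0   [&-rule on 3]
6. p, 0   [|-rule on 4 (branches; this branch)]
Accessibility: 0R0
The negation has an open branch (countermodel exists).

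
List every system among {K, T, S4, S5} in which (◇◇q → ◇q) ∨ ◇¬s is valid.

S4, S5

S4-tableau for the negation ¬((◇◇q → ◇q) ∨ ◇¬s):
1. ¬((◇◇q → ◇q) ∨ ◇¬s), 0
2. ¬(◇◇q → ◇q), 0
3. ¬◇¬s, 0
4. ◇◇q, 0
5. ¬◇q, 0
6. s, 0
7. ¬q, 0
8. ◇q, 1
9. s, 1
10. ¬q, 1
11. q, 2
12. s, 2
13. ¬q, 2
Accessibility: 0R0, 0R1, 0R2, 1R1, 1R2, 2R2
Branch closes: q and ¬q both at 2.
Every branch closes (one shown): valid in S4, hence also in S5 (every theorem of S4 is a theorem of S5).
T-tableau for the negation ¬((◇◇q → ◇q) ∨ ◇¬s):
1. ¬((◇◇q → ◇q) ∨ ◇¬s), 0
2. ¬(◇◇q → ◇q), 0
3. ¬◇¬s, 0
4. ◇◇q, 0
5. ¬◇q, 0
6. s, 0
7. ¬q, 0
8. ◇q, 1
9. s, 1
10. ¬q, 1
11. q, 2
Accessibility: 0R0, 0R1, 1R1, 1R2, 2R2
Complete open branch: countermodel on a T-frame, so not valid in T, nor in K (the same frame is also a K-frame).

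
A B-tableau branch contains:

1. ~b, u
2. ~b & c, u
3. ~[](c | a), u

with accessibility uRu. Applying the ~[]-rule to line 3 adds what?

a fresh world v with uRv, and ~(c | a) at v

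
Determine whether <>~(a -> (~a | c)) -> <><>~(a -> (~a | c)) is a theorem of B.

Tableau for the negation ~(<>~(a -> (~a | c)) -> <><>~(a -> (~a | c))):
1. ~(<>~(a -> (~a | c)) -> <><>~(a -> (~a | c))), u
2. <>~(a -> (~a | c)), u   [~->-rule on 1]
3. ~<><>~(a -> (~a | c)), u   [~->-rule on 1]
4. ~<>~(a -> (~a | c)), u   [~<>-rule on 3 via uRu]
5. a -> (~a | c), u   [~<>-rule on 4 via uRu]
6. ~a | c, u   [->-rule on 5 (branches; this branch)]
7. c, u   [|-rule on 6 (branches; this branch)]
8. ~(a -> (~a | c)), v   [<>-rule on 2: fresh world v, uRv]
9. a, v   [~->-rule on 8]
10. ~(~a | c), v   [~->-rule on 8]
11. ~c, v   [~|-rule on 10]
12. ~<>~(a -> (~a | c)), v   [~<>-rule on 3 via uRv]
13. a -> (~a | c), v   [~<>-rule on 4 via uRv]
14. ~a | c, v   [->-rule on 13 (branches; this branch)]
15. c, v   [|-rule on 14 (branches; this branch)]
Accessibility: uRu, uRv, vRu, vRv
Branch closes: c and ~c both at v.
Every branch of the negation's tableau closes; the branch above is one of them.

Valid in B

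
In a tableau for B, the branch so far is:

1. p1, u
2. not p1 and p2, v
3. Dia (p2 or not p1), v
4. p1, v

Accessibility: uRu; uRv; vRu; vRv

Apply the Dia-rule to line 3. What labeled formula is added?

a fresh world w with vRw, and p2 or not p1 at w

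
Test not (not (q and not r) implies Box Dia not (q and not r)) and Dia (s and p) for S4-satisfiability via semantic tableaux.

1. not (not (q and not r) implies Box Dia not (q and not r)) and Dia (s and p), w0
2. not (not (q and not r) implies Box Dia not (q and not r)), w0
3. Dia (s and p), w0
4. not (q and not r), w0
5. not Box Dia not (q and not r), w0
6. r, w0
7. s and p, w1
8. s, w1
9. p, w1
10. not Dia not (q and not r), w2
11. q and not r, w2
12. q, w2
13. not r, w2
Accessibility: w0Rw0, w0Rw1, w0Rw2, w1Rw1, w2Rw2

Satisfiable (open branch found)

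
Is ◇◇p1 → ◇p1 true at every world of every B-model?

Tableau for the negation ¬(◇◇p1 → ◇p1):
1. ¬(◇◇p1 → ◇p1), w0
2. ◇◇p1, w0
3. ¬◇p1, w0
4. ¬p1, w0
5. ◇p1, w1
6. ¬p1, w1
7. p1, w2
Accessibility: w0Rw0, w0Rw1, w1Rw0, w1Rw1, w1Rw2, w2Rw1, w2Rw2
The negation has an open branch (countermodel exists).

Invalid (countermodel exists)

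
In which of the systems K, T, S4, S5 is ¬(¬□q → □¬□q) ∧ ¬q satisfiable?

K, T, S4

S5-tableau for the formula:
1. ¬(¬□q → □¬□q) ∧ ¬q, u
2. ¬(¬□q → □¬□q), u
3. ¬q, u
4. ¬□q, u
5. ¬□¬□q, u
6. ¬q, v
7. □q, w
8. q, u
Accessibility: uRu, uRv, uRw, vRu, vRv, vRw, wRu, wRv, wRw
Branch closes: q and ¬q both at u.
Every branch closes (one shown): unsatisfiable in S5.
S4-tableau for the formula:
1. ¬(¬□q → □¬□q) ∧ ¬q, u
2. ¬(¬□q → □¬□q), u
3. ¬q, u
4. ¬□q, u
5. ¬□¬□q, u
6. ¬q, v
7. □q, w
8. q, w
Accessibility: uRu, uRv, uRw, vRv, wRw
Complete open branch: satisfiable in S4, hence also in K, T (this S4-model is also a K-model and a T-model).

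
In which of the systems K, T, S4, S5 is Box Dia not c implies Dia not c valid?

T-tableau for the negation not (Box Dia not c implies Dia not c):
1. not (Box Dia not c implies Dia not c), 0
2. Box Dia not c, 0   [neg-implies-rule on 1]
3. not Dia not c, 0   [neg-implies-rule on 1]
4. Dia not c, 0   [Box-rule on 2 via 0R0]
5. c, 0   [neg-Dia-rule on 3 via 0R0]
6. not c, 1   [Dia-rule on 4: fresh world 1, 0R1]
7. Dia not c, 1   [Box-rule on 2 via 0R1]
8. c, 1   [neg-Dia-rule on 3 via 0R1]
Accessibility: 0R0, 0R1, 1R1
Branch closes: c and not c both at 1.
Every branch closes (one shown): valid in T, hence also in S4, S5 (every theorem of T is a theorem of S4 and S5).
K-tableau for the negation not (Box Dia not c implies Dia not c):
1. not (Box Dia not c implies Dia not c), 0
2. Box Dia not c, 0   [neg-implies-rule on 1]
3. not Dia not c, 0   [neg-implies-rule on 1]
Complete open branch: countermodel on a K-frame, so not valid in K.

T, S4, S5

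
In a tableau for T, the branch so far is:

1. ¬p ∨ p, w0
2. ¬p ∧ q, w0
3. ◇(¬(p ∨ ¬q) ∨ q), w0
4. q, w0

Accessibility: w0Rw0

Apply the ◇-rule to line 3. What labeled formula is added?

a fresh world w1 with w0Rw1, and ¬(p ∨ ¬q) ∨ q at w1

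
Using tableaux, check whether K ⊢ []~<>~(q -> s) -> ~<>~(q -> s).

Tableau for the negation ~([]~<>~(q -> s) -> ~<>~(q -> s)):
1. ~([]~<>~(q -> s) -> ~<>~(q -> s)), w0
2. []~<>~(q -> s), w0
3. <>~(q -> s), w0
4. ~(q -> s), w1
5. q, w1
6. ~s, w1
7. ~<>~(q -> s), w1
Accessibility: w0Rw1
The negation has an open branch (countermodel exists).

No, not valid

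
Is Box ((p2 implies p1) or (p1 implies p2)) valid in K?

Yes, valid

Tableau for the negation not Box ((p2 implies p1) or (p1 implies p2)):
1. not Box ((p2 implies p1) or (p1 implies p2)), w0
2. not ((p2 implies p1) or (p1 implies p2)), w1
3. not (p2 implies p1), w1
4. not (p1 implies p2), w1
5. p2, w1
6. not p1, w1
7. p1, w1
8. not p2, w1
Accessibility: w0Rw1
Branch closes: p1 and not p1 both at w1.
All branches of the negation close; one closing branch shown above.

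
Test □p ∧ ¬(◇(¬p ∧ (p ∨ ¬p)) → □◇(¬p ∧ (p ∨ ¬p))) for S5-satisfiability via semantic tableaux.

No, unsatisfiable

1. □p ∧ ¬(◇(¬p ∧ (p ∨ ¬p)) → □◇(¬p ∧ (p ∨ ¬p))), u
2. □p, u
3. ¬(◇(¬p ∧ (p ∨ ¬p)) → □◇(¬p ∧ (p ∨ ¬p))), u
4. ◇(¬p ∧ (p ∨ ¬p)), u
5. ¬□◇(¬p ∧ (p ∨ ¬p)), u
6. p, u
7. ¬p ∧ (p ∨ ¬p), v
8. ¬p, v
9. p ∨ ¬p, v
10. p, v
Accessibility: uRu, uRv, vRu, vRv
Branch closes: p and ¬p both at v.
(One branch shown.) All branches close.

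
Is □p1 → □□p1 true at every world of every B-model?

No, not valid

Tableau for the negation ¬(□p1 → □□p1):
1. ¬(□p1 → □□p1), 0
2. □p1, 0
3. ¬□□p1, 0
4. p1, 0
5. ¬□p1, 1
6. p1, 1
7. ¬p1, 2
Accessibility: 0R0, 0R1, 1R0, 1R1, 1R2, 2R1, 2R2
The negation has an open branch (countermodel exists).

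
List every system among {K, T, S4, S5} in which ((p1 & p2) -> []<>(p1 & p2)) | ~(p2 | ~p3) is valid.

S4-tableau for the negation ~(((p1 & p2) -> []<>(p1 & p2)) | ~(p2 | ~p3)):
1. ~(((p1 & p2) -> []<>(p1 & p2)) | ~(p2 | ~p3)), u
2. ~((p1 & p2) -> []<>(p1 & p2)), u
3. p2 | ~p3, u
4. p1 & p2, u
5. ~[]<>(p1 & p2), u
6. p1, u
7. p2, u
8. ~p3, u
9. ~<>(p1 & p2), v
10. ~(p1 & p2), v
11. ~p2, v
Accessibility: uRu, uRv, vRv
Complete open branch: countermodel on an S4-frame, so not valid in S4, nor in K, T (the same frame is also a K-frame and a T-frame).
S5-tableau for the negation ~(((p1 & p2) -> []<>(p1 & p2)) | ~(p2 | ~p3)):
1. ~(((p1 & p2) -> []<>(p1 & p2)) | ~(p2 | ~p3)), u
2. ~((p1 & p2) -> []<>(p1 & p2)), u
3. p2 | ~p3, u
4. p1 & p2, u
5. ~[]<>(p1 & p2), u
6. p1, u
7. p2, u
8. ~p3, u
9. ~<>(p1 & p2), v
10. ~(p1 & p2), u
11. ~(p1 & p2), v
12. ~p2, u
Accessibility: uRu, uRv, vRu, vRv
Branch closes: p2 and ~p2 both at u.
Every branch closes (one shown): valid in S5.

S5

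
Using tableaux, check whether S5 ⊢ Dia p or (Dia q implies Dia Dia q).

Tableau for the negation not (Dia p or (Dia q implies Dia Dia q)):
1. not (Dia p or (Dia q implies Dia Dia q)), 0
2. not Dia p, 0   [neg-or-rule on 1]
3. not (Dia q implies Dia Dia q), 0   [neg-or-rule on 1]
4. Dia q, 0   [neg-implies-rule on 3]
5. not Dia Dia q, 0   [neg-implies-rule on 3]
6. not p, 0   [neg-Dia-rule on 2 via 0R0]
7. not Dia q, 0   [neg-Dia-rule on 5 via 0R0]
8. not q, 0   [neg-Dia-rule on 7 via 0R0]
9. q, 1   [Dia-rule on 4: fresh world 1, 0R1]
10. not p, 1   [neg-Dia-rule on 2 via 0R1]
11. not Dia q, 1   [neg-Dia-rule on 5 via 0R1]
12. not q, 1   [neg-Dia-rule on 7 via 0R1]
Accessibility: 0R0, 0R1, 1R0, 1R1
Branch closes: q and not q both at 1.
Every branch of the negation's tableau closes; the branch above is one of them.

Valid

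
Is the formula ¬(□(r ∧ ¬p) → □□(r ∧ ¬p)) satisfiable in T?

1. ¬(□(r ∧ ¬p) → □□(r ∧ ¬p)), u
2. □(r ∧ ¬p), u   [¬→-rule on 1]
3. ¬□□(r ∧ ¬p), u   [¬→-rule on 1]
4. r ∧ ¬p, u   [□-rule on 2 via uRu]
5. r, u   [∧-rule on 4]
6. ¬p, u   [∧-rule on 4]
7. ¬□(r ∧ ¬p), v   [¬□-rule on 3: fresh world v, uRv]
8. r ∧ ¬p, v   [□-rule on 2 via uRv]
9. r, v   [∧-rule on 8]
10. ¬p, v   [∧-rule on 8]
11. ¬(r ∧ ¬p), w   [¬□-rule on 7: fresh world w, vRw]
12. p, w   [¬∧-rule on 11 (branches; this branch)]
Accessibility: uRu, uRv, vRv, vRw, wRw

Satisfiable (open branch found)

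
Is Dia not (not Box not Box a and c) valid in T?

Invalid (countermodel exists)

Tableau for the negation not Dia not (not Box not Box a and c):
1. not Dia not (not Box not Box a and c), w0
2. not Box not Box a and c, w0
3. not Box not Box a, w0
4. c, w0
5. Box a, w1
6. not Box not Box a and c, w1
7. not Box not Box a, w1
8. c, w1
9. a, w1
10. Box a, w2
11. a, w2
Accessibility: w0Rw0, w0Rw1, w1Rw1, w1Rw2, w2Rw2
The negation has an open branch (countermodel exists).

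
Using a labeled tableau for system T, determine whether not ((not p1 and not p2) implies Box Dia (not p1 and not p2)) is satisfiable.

Yes, satisfiable

1. not ((not p1 and not p2) implies Box Dia (not p1 and not p2)), w0
2. not p1 and not p2, w0   [neg-implies-rule on 1]
3. not Box Dia (not p1 and not p2), w0   [neg-implies-rule on 1]
4. not p1, w0   [and-rule on 2]
5. not p2, w0   [and-rule on 2]
6. not Dia (not p1 and not p2), w1   [neg-Box-rule on 3: fresh world w1, w0Rw1]
7. not (not p1 and not p2), w1   [neg-Dia-rule on 6 via w1Rw1]
8. p2, w1   [neg-and-rule on 7 (branches; this branch)]
Accessibility: w0Rw0, w0Rw1, w1Rw1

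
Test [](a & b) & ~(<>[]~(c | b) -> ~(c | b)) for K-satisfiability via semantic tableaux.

1. [](a & b) & ~(<>[]~(c | b) -> ~(c | b)), u
2. [](a & b), u   [&-rule on 1]
3. ~(<>[]~(c | b) -> ~(c | b)), u   [&-rule on 1]
4. <>[]~(c | b), u   [~->-rule on 3]
5. c | b, u   [~->-rule on 3]
6. b, u   [|-rule on 5 (branches; this branch)]
7. []~(c | b), v   [<>-rule on 4: fresh world v, uRv]
8. a & b, v   [[]-rule on 2 via uRv]
9. a, v   [&-rule on 8]
10. b, v   [&-rule on 8]
Accessibility: uRv

Satisfiable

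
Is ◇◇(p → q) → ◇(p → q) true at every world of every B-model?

Not valid

Tableau for the negation ¬(◇◇(p → q) → ◇(p → q)):
1. ¬(◇◇(p → q) → ◇(p → q)), 0
2. ◇◇(p → q), 0
3. ¬◇(p → q), 0
4. ¬(p → q), 0
5. p, 0
6. ¬q, 0
7. ◇(p → q), 1
8. ¬(p → q), 1
9. p, 1
10. ¬q, 1
11. p → q, 2
12. q, 2
Accessibility: 0R0, 0R1, 1R0, 1R1, 1R2, 2R1, 2R2
The negation has an open branch (countermodel exists).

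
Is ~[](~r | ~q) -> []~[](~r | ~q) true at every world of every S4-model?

Tableau for the negation ~(~[](~r | ~q) -> []~[](~r | ~q)):
1. ~(~[](~r | ~q) -> []~[](~r | ~q)), 0
2. ~[](~r | ~q), 0   [~->-rule on 1]
3. ~[]~[](~r | ~q), 0   [~->-rule on 1]
4. ~(~r | ~q), 1   [~[]-rule on 2: fresh world 1, 0R1]
5. r, 1   [~|-rule on 4]
6. q, 1   [~|-rule on 4]
7. [](~r | ~q), 2   [~[]-rule on 3: fresh world 2, 0R2]
8. ~r | ~q, 2   [[]-rule on 7 via 2R2]
9. ~q, 2   [|-rule on 8 (branches; this branch)]
Accessibility: 0R0, 0R1, 0R2, 1R1, 2R2
The negation has an open branch (countermodel exists).

No, not valid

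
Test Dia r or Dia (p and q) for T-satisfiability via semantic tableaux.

1. Dia r or Dia (p and q), w0
2. Dia (p and q), w0   [or-rule on 1 (branches; this branch)]
3. p and q, w1   [Dia-rule on 2: fresh world w1, w0Rw1]
4. p, w1   [and-rule on 3]
5. q, w1   [and-rule on 3]
Accessibility: w0Rw0, w0Rw1, w1Rw1

Satisfiable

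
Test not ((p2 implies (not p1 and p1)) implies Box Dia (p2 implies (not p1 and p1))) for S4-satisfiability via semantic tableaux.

1. not ((p2 implies (not p1 and p1)) implies Box Dia (p2 implies (not p1 and p1))), u
2. p2 implies (not p1 and p1), u
3. not Box Dia (p2 implies (not p1 and p1)), u
4. not p2, u
5. not Dia (p2 implies (not p1 and p1)), v
6. not (p2 implies (not p1 and p1)), v
7. p2, v
8. not (not p1 and p1), v
9. not p1, v
Accessibility: uRu, uRv, vRv

Yes, satisfiable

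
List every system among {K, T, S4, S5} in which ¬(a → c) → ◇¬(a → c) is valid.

T, S4, S5

K-tableau for the negation ¬(¬(a → c) → ◇¬(a → c)):
1. ¬(¬(a → c) → ◇¬(a → c)), u
2. ¬(a → c), u
3. ¬◇¬(a → c), u
4. a, u
5. ¬c, u
Complete open branch: countermodel on a K-frame, so not valid in K.
T-tableau for the negation ¬(¬(a → c) → ◇¬(a → c)):
1. ¬(¬(a → c) → ◇¬(a → c)), u
2. ¬(a → c), u
3. ¬◇¬(a → c), u
4. a, u
5. ¬c, u
6. a → c, u
7. c, u
Accessibility: uRu
Branch closes: c and ¬c both at u.
Every branch closes (one shown): valid in T, hence also in S4, S5 (every theorem of T is a theorem of S4 and S5).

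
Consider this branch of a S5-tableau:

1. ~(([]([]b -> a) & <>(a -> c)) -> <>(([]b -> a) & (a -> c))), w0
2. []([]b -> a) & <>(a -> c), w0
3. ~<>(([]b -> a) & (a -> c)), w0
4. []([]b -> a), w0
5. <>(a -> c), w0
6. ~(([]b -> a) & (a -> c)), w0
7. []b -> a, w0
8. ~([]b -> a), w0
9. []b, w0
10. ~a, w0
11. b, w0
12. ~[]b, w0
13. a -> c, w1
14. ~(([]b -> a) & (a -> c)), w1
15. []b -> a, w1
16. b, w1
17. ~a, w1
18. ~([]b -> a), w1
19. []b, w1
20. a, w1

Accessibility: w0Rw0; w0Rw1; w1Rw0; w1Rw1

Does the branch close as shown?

Closed

Both a and ~a appear at w1.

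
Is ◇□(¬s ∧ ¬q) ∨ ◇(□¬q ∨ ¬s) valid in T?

Not valid

Tableau for the negation ¬(◇□(¬s ∧ ¬q) ∨ ◇(□¬q ∨ ¬s)):
1. ¬(◇□(¬s ∧ ¬q) ∨ ◇(□¬q ∨ ¬s)), w0
2. ¬◇□(¬s ∧ ¬q), w0
3. ¬◇(□¬q ∨ ¬s), w0
4. ¬□(¬s ∧ ¬q), w0
5. ¬(□¬q ∨ ¬s), w0
6. ¬□¬q, w0
7. s, w0
8. ¬(¬s ∧ ¬q), w1
9. ¬□(¬s ∧ ¬q), w1
10. ¬(□¬q ∨ ¬s), w1
11. ¬□¬q, w1
12. s, w1
13. q, w1
14. q, w2
15. ¬□(¬s ∧ ¬q), w2
16. ¬(□¬q ∨ ¬s), w2
17. ¬□¬q, w2
18. s, w2
19. ¬(¬s ∧ ¬q), w3
20. q, w3
21. q, w4
22. ¬(¬s ∧ ¬q), w5
23. q, w5
24. q, w6
Accessibility: w0Rw0, w0Rw1, w0Rw2, w1Rw1, w1Rw3, w1Rw4, w2Rw2, w2Rw5, w2Rw6, w3Rw3, w4Rw4, w5Rw5, w6Rw6
The negation has an open branch (countermodel exists).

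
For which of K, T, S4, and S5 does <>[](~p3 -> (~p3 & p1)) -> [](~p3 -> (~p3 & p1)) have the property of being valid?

S4-tableau for the negation ~(<>[](~p3 -> (~p3 & p1)) -> [](~p3 -> (~p3 & p1))):
1. ~(<>[](~p3 -> (~p3 & p1)) -> [](~p3 -> (~p3 & p1))), u
2. <>[](~p3 -> (~p3 & p1)), u
3. ~[](~p3 -> (~p3 & p1)), u
4. [](~p3 -> (~p3 & p1)), v
5. ~p3 -> (~p3 & p1), v
6. ~p3 & p1, v
7. ~p3, v
8. p1, v
9. ~(~p3 -> (~p3 & p1)), w
10. ~p3, w
11. ~(~p3 & p1), w
12. ~p1, w
Accessibility: uRu, uRv, uRw, vRv, wRw
Complete open branch: countermodel on an S4-frame, so not valid in S4, nor in K, T (the same frame is also a K-frame and a T-frame).
S5-tableau for the negation ~(<>[](~p3 -> (~p3 & p1)) -> [](~p3 -> (~p3 & p1))):
1. ~(<>[](~p3 -> (~p3 & p1)) -> [](~p3 -> (~p3 & p1))), u
2. <>[](~p3 -> (~p3 & p1)), u
3. ~[](~p3 -> (~p3 & p1)), u
4. [](~p3 -> (~p3 & p1)), v
5. ~p3 -> (~p3 & p1), u
6. ~p3 -> (~p3 & p1), v
7. ~p3 & p1, u
8. ~p3, u
9. p1, u
10. ~p3 & p1, v
11. ~p3, v
12. p1, v
13. ~(~p3 -> (~p3 & p1)), w
14. ~p3, w
15. ~(~p3 & p1), w
16. ~p3 -> (~p3 & p1), w
17. ~p1, w
18. ~p3 & p1, w
19. p1, w
Accessibility: uRu, uRv, uRw, vRu, vRv, vRw, wRu, wRv, wRw
Branch closes: p1 and ~p1 both at w.
Every branch closes (one shown): valid in S5.

S5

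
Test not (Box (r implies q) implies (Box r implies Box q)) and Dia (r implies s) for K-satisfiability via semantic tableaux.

1. not (Box (r implies q) implies (Box r implies Box q)) and Dia (r implies s), w0
2. not (Box (r implies q) implies (Box r implies Box q)), w0   [and-rule on 1]
3. Dia (r implies s), w0   [and-rule on 1]
4. Box (r implies q), w0   [neg-implies-rule on 2]
5. not (Box r implies Box q), w0   [neg-implies-rule on 2]
6. Box r, w0   [neg-implies-rule on 5]
7. not Box q, w0   [neg-implies-rule on 5]
8. r implies s, w1   [Dia-rule on 3: fresh world w1, w0Rw1]
9. r implies q, w1   [Box-rule on 4 via w0Rw1]
10. r, w1   [Box-rule on 6 via w0Rw1]
11. s, w1   [implies-rule on 8 (branches; this branch)]
12. q, w1   [implies-rule on 9 (branches; this branch)]
13. not q, w2   [neg-Box-rule on 7: fresh world w2, w0Rw2]
14. r implies q, w2   [Box-rule on 4 via w0Rw2]
15. r, w2   [Box-rule on 6 via w0Rw2]
16. q, w2   [implies-rule on 14 (branches; this branch)]
Accessibility: w0Rw1, w0Rw2
Branch closes: q and not q both at w2.
(One branch shown.) All branches close.

Unsatisfiable (every branch closes)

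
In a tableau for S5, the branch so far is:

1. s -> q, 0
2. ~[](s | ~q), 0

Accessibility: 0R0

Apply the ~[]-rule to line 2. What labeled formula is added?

a fresh world 1 with 0R1, and ~(s | ~q) at 1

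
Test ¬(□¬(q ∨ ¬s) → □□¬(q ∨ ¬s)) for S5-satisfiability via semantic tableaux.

Unsatisfiable

1. ¬(□¬(q ∨ ¬s) → □□¬(q ∨ ¬s)), u
2. □¬(q ∨ ¬s), u
3. ¬□□¬(q ∨ ¬s), u
4. ¬(q ∨ ¬s), u
5. ¬q, u
6. s, u
7. ¬□¬(q ∨ ¬s), v
8. ¬(q ∨ ¬s), v
9. ¬q, v
10. s, v
11. q ∨ ¬s, w
12. ¬(q ∨ ¬s), w
13. ¬q, w
14. s, w
15. ¬s, w
Accessibility: uRu, uRv, uRw, vRu, vRv, vRw, wRu, wRv, wRw
Branch closes: s and ¬s both at w.
All branches of the tableau close; one closing branch shown above.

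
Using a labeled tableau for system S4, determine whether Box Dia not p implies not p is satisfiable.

1. Box Dia not p implies not p, 0
2. not p, 0
Accessibility: 0R0

Satisfiable (open branch found)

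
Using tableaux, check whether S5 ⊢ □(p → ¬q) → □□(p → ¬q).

Yes, valid

Tableau for the negation ¬(□(p → ¬q) → □□(p → ¬q)):
1. ¬(□(p → ¬q) → □□(p → ¬q)), u
2. □(p → ¬q), u
3. ¬□□(p → ¬q), u
4. p → ¬q, u
5. ¬q, u
6. ¬□(p → ¬q), v
7. p → ¬q, v
8. ¬q, v
9. ¬(p → ¬q), w
10. p, w
11. q, w
12. p → ¬q, w
13. ¬q, w
Accessibility: uRu, uRv, uRw, vRu, vRv, vRw, wRu, wRv, wRw
Branch closes: q and ¬q both at w.
All branches of the negation close; one closing branch shown above.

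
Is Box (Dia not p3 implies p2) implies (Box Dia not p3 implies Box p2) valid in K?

Yes, valid

Tableau for the negation not (Box (Dia not p3 implies p2) implies (Box Dia not p3 implies Box p2)):
1. not (Box (Dia not p3 implies p2) implies (Box Dia not p3 implies Box p2)), u
2. Box (Dia not p3 implies p2), u
3. not (Box Dia not p3 implies Box p2), u
4. Box Dia not p3, u
5. not Box p2, u
6. not p2, v
7. Dia not p3 implies p2, v
8. Dia not p3, v
9. not Dia not p3, v
10. not p3, w
11. p3, w
Accessibility: uRv, vRw
Branch closes: p3 and not p3 both at w.
All branches of the negation close; one closing branch shown above.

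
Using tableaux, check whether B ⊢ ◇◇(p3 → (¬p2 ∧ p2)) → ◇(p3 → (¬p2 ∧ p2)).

Tableau for the negation ¬(◇◇(p3 → (¬p2 ∧ p2)) → ◇(p3 → (¬p2 ∧ p2))):
1. ¬(◇◇(p3 → (¬p2 ∧ p2)) → ◇(p3 → (¬p2 ∧ p2))), u
2. ◇◇(p3 → (¬p2 ∧ p2)), u   [¬→-rule on 1]
3. ¬◇(p3 → (¬p2 ∧ p2)), u   [¬→-rule on 1]
4. ¬(p3 → (¬p2 ∧ p2)), u   [¬◇-rule on 3 via uRu]
5. p3, u   [¬→-rule on 4]
6. ¬(¬p2 ∧ p2), u   [¬→-rule on 4]
7. ¬p2, u   [¬∧-rule on 6 (branches; this branch)]
8. ◇(p3 → (¬p2 ∧ p2)), v   [◇-rule on 2: fresh world v, uRv]
9. ¬(p3 → (¬p2 ∧ p2)), v   [¬◇-rule on 3 via uRv]
10. p3, v   [¬→-rule on 9]
11. ¬(¬p2 ∧ p2), v   [¬→-rule on 9]
12. ¬p2, v   [¬∧-rule on 11 (branches; this branch)]
13. p3 → (¬p2 ∧ p2), w   [◇-rule on 8: fresh world w, vRw]
14. ¬p3, w   [→-rule on 13 (branches; this branch)]
Accessibility: uRu, uRv, vRu, vRv, vRw, wRv, wRw
The negation has an open branch (countermodel exists).

No, not valid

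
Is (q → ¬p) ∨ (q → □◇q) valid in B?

Tableau for the negation ¬((q → ¬p) ∨ (q → □◇q)):
1. ¬((q → ¬p) ∨ (q → □◇q)), u
2. ¬(q → ¬p), u   [¬∨-rule on 1]
3. ¬(q → □◇q), u   [¬∨-rule on 1]
4. q, u   [¬→-rule on 2]
5. p, u   [¬→-rule on 2]
6. ¬□◇q, u   [¬→-rule on 3]
7. ¬◇q, v   [¬□-rule on 6: fresh world v, uRv]
8. ¬q, u   [¬◇-rule on 7 via vRu]
Accessibility: uRu, uRv, vRu, vRv
Branch closes: q and ¬q both at u.
Every branch of the negation's tableau closes; the branch above is one of them.

Yes, valid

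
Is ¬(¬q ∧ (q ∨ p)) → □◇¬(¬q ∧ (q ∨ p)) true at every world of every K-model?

Invalid (countermodel exists)

Tableau for the negation ¬(¬(¬q ∧ (q ∨ p)) → □◇¬(¬q ∧ (q ∨ p))):
1. ¬(¬(¬q ∧ (q ∨ p)) → □◇¬(¬q ∧ (q ∨ p))), w0
2. ¬(¬q ∧ (q ∨ p)), w0
3. ¬□◇¬(¬q ∧ (q ∨ p)), w0
4. ¬(q ∨ p), w0
5. ¬q, w0
6. ¬p, w0
7. ¬◇¬(¬q ∧ (q ∨ p)), w1
Accessibility: w0Rw1
The negation has an open branch (countermodel exists).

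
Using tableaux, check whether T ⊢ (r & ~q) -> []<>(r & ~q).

Not valid

Tableau for the negation ~((r & ~q) -> []<>(r & ~q)):
1. ~((r & ~q) -> []<>(r & ~q)), u
2. r & ~q, u
3. ~[]<>(r & ~q), u
4. r, u
5. ~q, u
6. ~<>(r & ~q), v
7. ~(r & ~q), v
8. q, v
Accessibility: uRu, uRv, vRv
The negation has an open branch (countermodel exists).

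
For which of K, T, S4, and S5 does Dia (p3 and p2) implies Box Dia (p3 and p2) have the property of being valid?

S4-tableau for the negation not (Dia (p3 and p2) implies Box Dia (p3 and p2)):
1. not (Dia (p3 and p2) implies Box Dia (p3 and p2)), 0
2. Dia (p3 and p2), 0
3. not Box Dia (p3 and p2), 0
4. p3 and p2, 1
5. p3, 1
6. p2, 1
7. not Dia (p3 and p2), 2
8. not (p3 and p2), 2
9. not p2, 2
Accessibility: 0R0, 0R1, 0R2, 1R1, 2R2
Complete open branch: countermodel on an S4-frame, so not valid in S4, nor in K, T (the same frame is also a K-frame and a T-frame).
S5-tableau for the negation not (Dia (p3 and p2) implies Box Dia (p3 and p2)):
1. not (Dia (p3 and p2) implies Box Dia (p3 and p2)), 0
2. Dia (p3 and p2), 0
3. not Box Dia (p3 and p2), 0
4. p3 and p2, 1
5. p3, 1
6. p2, 1
7. not Dia (p3 and p2), 2
8. not (p3 and p2), 0
9. not (p3 and p2), 1
10. not (p3 and p2), 2
11. not p2, 0
12. not p2, 1
Accessibility: 0R0, 0R1, 0R2, 1R0, 1R1, 1R2, 2R0, 2R1, 2R2
Branch closes: p2 and not p2 both at 1.
Every branch closes (one shown): valid in S5.

S5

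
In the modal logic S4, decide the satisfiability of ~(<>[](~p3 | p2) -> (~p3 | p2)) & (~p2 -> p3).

1. ~(<>[](~p3 | p2) -> (~p3 | p2)) & (~p2 -> p3), 0
2. ~(<>[](~p3 | p2) -> (~p3 | p2)), 0
3. ~p2 -> p3, 0
4. <>[](~p3 | p2), 0
5. ~(~p3 | p2), 0
6. p3, 0
7. ~p2, 0
8. [](~p3 | p2), 1
9. ~p3 | p2, 1
10. p2, 1
Accessibility: 0R0, 0R1, 1R1

Yes, satisfiable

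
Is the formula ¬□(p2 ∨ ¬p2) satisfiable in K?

1. ¬□(p2 ∨ ¬p2), 0
2. ¬(p2 ∨ ¬p2), 1
3. ¬p2, 1
4. p2, 1
Accessibility: 0R1
Branch closes: p2 and ¬p2 both at 1.
(One branch shown.) All branches close.

Unsatisfiable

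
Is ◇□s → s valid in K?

Not valid

Tableau for the negation ¬(◇□s → s):
1. ¬(◇□s → s), w0
2. ◇□s, w0   [¬→-rule on 1]
3. ¬s, w0   [¬→-rule on 1]
4. □s, w1   [◇-rule on 2: fresh world w1, w0Rw1]
Accessibility: w0Rw1
The negation has an open branch (countermodel exists).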